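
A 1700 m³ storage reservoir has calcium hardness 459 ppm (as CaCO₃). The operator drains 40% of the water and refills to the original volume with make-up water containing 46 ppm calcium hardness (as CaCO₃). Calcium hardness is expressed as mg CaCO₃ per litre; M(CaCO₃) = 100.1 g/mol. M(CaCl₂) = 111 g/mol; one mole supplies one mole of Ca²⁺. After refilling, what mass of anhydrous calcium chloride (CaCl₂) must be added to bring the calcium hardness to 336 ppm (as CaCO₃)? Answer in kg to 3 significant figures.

Volume: 1700 m³ = 1,700,000 L.
After draining 40% and refilling: 459 × 0.60 + 46 × 0.40 = 293.8 ppm.
Deficit to target: 336 − 293.8 = 42.2 mg/L.
As CaCO₃: 42.2 mg/L × 1,700,000 L = 71,740 g; ÷ 100.1 = 716.7 mol Ca²⁺.
Mass: 716.7 × 111 = 79,550 g.

79.6 kg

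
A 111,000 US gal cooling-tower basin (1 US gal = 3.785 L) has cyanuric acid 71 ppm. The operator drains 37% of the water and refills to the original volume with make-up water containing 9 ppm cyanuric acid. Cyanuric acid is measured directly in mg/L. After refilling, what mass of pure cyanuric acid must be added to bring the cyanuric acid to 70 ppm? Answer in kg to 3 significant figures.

9.22 kg

Volume: 111,000 US gal × 3.785 L/gal = 420,135 L.
After draining 37% and refilling: 71 × 0.63 + 9 × 0.37 = 48.06 ppm.
Deficit to target: 70 − 48.06 = 21.94 mg/L.
Mass: 21.94 mg/L × 420,135 L = 9218 g cyanuric acid.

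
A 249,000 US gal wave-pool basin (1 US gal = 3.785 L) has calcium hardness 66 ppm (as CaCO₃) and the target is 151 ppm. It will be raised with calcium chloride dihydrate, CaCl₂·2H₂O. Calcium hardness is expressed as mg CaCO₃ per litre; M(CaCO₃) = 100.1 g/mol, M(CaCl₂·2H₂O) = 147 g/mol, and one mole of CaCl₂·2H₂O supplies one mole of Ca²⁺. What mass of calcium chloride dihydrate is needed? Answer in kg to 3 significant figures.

118 kg

Volume: 249,000 US gal × 3.785 L/gal = 942,465 L.
Hardness to add: (151 − 66) = 85 mg/L as CaCO₃ × 942,465 L = 80,110 g as CaCO₃.
Moles of Ca²⁺ (1 mol Ca²⁺ ≡ 1 mol CaCO₃): 80,110 / 100.1 g/mol = 800.3 mol.
Mass of CaCl₂·2H₂O: 800.3 × 147 = 117,600 g.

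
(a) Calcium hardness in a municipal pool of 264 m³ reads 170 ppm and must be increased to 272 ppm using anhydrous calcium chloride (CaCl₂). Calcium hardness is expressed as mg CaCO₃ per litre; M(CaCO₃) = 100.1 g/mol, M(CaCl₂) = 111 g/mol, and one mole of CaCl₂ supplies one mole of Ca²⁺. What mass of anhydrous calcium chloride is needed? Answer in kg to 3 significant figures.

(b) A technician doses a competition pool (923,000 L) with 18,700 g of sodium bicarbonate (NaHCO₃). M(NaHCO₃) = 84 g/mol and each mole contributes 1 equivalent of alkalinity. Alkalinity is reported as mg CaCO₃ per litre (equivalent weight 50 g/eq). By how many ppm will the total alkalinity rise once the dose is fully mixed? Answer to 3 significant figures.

(a) Volume: 264 m³ = 264,000 L.
(a) Hardness to add: (272 − 170) = 102 mg/L as CaCO₃ × 264,000 L = 26,930 g as CaCO₃.
(a) Moles of Ca²⁺ (1 mol Ca²⁺ ≡ 1 mol CaCO₃): 26,930 / 100.1 g/mol = 269 mol.
(a) Mass of CaCl₂: 269 × 111 = 29,860 g.

(b) Moles of NaHCO₃: 18,700 g ÷ 84 g/mol = 222.6 mol → 222.6 eq of alkalinity.
(b) As CaCO₃: 222.6 eq × 50 g/eq = 11,130 g.
(b) Rise: 11,130 g / 923,000 L × 1000 = 12.06 mg/L.

(a) 29.9 kg; (b) 12.1 ppm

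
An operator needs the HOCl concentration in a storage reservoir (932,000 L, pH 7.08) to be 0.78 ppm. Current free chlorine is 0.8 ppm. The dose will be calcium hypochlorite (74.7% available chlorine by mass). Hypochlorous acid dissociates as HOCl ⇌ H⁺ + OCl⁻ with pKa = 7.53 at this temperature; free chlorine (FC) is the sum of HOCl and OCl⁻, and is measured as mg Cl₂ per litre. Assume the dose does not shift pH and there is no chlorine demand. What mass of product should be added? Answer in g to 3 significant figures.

[OCl⁻]/[HOCl] = 10^(pH − pKa) = 10^(7.08 − 7.53) = 0.3548; fraction as HOCl = 1/(1 + 0.3548) = 0.7381.
Free chlorine required for 0.78 ppm HOCl: 0.78 / 0.7381 = 1.057 ppm.
FC to add: 1.057 − 0.8 = 0.2568 mg/L as Cl₂.
Cl₂ equivalent: 0.2568 mg/L × 932,000 L = 239.3 g.
Product at 74.7% available Cl: 239.3 / 0.747 = 320.3 g.

320 g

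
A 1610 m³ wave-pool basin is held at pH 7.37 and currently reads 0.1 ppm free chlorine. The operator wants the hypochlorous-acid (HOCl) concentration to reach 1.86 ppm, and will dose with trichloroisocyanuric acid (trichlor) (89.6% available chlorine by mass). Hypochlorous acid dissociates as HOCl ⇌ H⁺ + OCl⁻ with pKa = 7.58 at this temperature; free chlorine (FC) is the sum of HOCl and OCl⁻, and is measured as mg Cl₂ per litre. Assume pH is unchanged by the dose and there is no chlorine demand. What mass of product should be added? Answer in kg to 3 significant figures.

Volume: 1610 m³ = 1,610,000 L.
[OCl⁻]/[HOCl] = 10^(pH − pKa) = 10^(7.37 − 7.58) = 0.6166; fraction as HOCl = 1/(1 + 0.6166) = 0.6186.
Free chlorine required for 1.86 ppm HOCl: 1.86 / 0.6186 = 3.007 ppm.
FC to add: 3.007 − 0.1 = 2.907 mg/L as Cl₂.
Cl₂ equivalent: 2.907 mg/L × 1,610,000 L = 4680 g.
Product at 89.6% available Cl: 4680 / 0.896 = 5223 g.

5.22 kg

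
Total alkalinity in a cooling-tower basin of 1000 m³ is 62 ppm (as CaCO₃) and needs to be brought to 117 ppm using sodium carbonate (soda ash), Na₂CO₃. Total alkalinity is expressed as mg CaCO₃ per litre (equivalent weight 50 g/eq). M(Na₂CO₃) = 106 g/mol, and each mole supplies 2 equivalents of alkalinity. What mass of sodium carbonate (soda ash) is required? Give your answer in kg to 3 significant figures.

58.3 kg

Volume: 1000 m³ = 1,000,000 L.
Alkalinity to add: (117 − 62) = 55 mg/L as CaCO₃ × 1,000,000 L = 55,000 g as CaCO₃.
Equivalents: 55,000 g ÷ 50 g/eq = 1100 eq.
Each mole of Na₂CO₃ supplies 2 eq, so 1100 / 2 = 550 mol.
Mass: 550 mol × 106 g/mol = 58,300 g.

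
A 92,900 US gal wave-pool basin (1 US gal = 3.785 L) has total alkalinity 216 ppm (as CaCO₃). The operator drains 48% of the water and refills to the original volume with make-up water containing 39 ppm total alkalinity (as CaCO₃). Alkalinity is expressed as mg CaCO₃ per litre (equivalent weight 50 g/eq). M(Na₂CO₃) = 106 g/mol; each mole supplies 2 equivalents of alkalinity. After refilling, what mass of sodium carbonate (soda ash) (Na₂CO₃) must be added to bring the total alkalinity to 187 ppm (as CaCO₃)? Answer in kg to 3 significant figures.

20.9 kg

Volume: 92,900 US gal × 3.785 L/gal = 351,626 L.
After draining 48% and refilling: 216 × 0.52 + 39 × 0.48 = 131.04 ppm.
Deficit to target: 187 − 131.04 = 55.96 mg/L.
As CaCO₃: 55.96 mg/L × 351,626 L = 19,680 g; ÷ 50 g/eq ÷ 2 = 196.8 mol Na₂CO₃.
Mass: 196.8 × 106 = 20,860 g.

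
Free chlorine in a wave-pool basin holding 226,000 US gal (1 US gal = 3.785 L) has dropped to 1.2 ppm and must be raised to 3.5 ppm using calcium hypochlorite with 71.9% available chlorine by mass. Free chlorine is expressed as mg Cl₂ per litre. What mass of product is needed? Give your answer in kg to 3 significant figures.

Volume: 226,000 US gal × 3.785 L/gal = 855,410 L.
Chlorine deficit: 3.5 − 1.2 = 2.3 ppm = 2.3 mg/L as Cl₂.
Cl₂ equivalent needed: 2.3 mg/L × 855,410 L = 1,967,000 mg = 1967 g.
Product at 71.9% available chlorine: 1967 / 0.719 = 2736 g.

2.74 kg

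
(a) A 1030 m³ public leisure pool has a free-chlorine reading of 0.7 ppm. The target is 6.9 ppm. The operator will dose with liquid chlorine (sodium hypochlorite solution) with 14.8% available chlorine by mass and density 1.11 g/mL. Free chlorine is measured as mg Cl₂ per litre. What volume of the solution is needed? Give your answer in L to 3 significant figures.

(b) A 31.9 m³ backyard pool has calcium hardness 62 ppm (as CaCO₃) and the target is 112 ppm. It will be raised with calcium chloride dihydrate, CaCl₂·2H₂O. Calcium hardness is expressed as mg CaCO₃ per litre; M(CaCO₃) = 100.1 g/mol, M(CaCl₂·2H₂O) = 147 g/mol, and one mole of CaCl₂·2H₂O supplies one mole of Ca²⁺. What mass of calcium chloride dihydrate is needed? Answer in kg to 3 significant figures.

(a) Volume: 1030 m³ = 1,030,000 L.
(a) Chlorine deficit: 6.9 − 0.7 = 6.2 ppm = 6.2 mg/L as Cl₂.
(a) Cl₂ equivalent needed: 6.2 mg/L × 1,030,000 L = 6,386,000 mg = 6386 g.
(a) Product at 14.8% available chlorine: 6386 / 0.148 = 43,150 g.
(a) Volume at density 1.11 g/mL: 43,150 g ÷ 1.11 g/mL = 38,870 mL.

(b) Volume: 31.9 m³ = 31,900 L.
(b) Hardness to add: (112 − 62) = 50 mg/L as CaCO₃ × 31,900 L = 1595 g as CaCO₃.
(b) Moles of Ca²⁺ (1 mol Ca²⁺ ≡ 1 mol CaCO₃): 1595 / 100.1 g/mol = 15.93 mol.
(b) Mass of CaCl₂·2H₂O: 15.93 × 147 = 2342 g.

(a) 38.9 L; (b) 2.34 kg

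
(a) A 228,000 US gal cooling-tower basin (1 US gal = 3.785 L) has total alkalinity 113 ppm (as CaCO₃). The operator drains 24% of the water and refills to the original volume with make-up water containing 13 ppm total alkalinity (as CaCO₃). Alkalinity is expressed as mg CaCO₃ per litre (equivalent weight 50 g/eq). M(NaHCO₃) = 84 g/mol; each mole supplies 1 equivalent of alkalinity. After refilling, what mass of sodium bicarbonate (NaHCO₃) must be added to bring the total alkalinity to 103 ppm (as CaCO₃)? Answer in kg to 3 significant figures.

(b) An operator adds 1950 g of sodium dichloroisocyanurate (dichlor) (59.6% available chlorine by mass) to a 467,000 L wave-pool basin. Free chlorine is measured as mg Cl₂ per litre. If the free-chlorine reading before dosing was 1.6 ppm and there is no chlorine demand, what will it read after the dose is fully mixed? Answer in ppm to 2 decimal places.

(a) 20.3 kg; (b) 4.09 ppm

(a) Volume: 228,000 US gal × 3.785 L/gal = 862,980 L.
(a) After draining 24% and refilling: 113 × 0.76 + 13 × 0.24 = 89 ppm.
(a) Deficit to target: 103 − 89 = 14 mg/L.
(a) As CaCO₃: 14 mg/L × 862,980 L = 12,080 g; ÷ 50 g/eq ÷ 1 = 241.6 mol NaHCO₃.
(a) Mass: 241.6 × 84 = 20,300 g.

(b) Available chlorine delivered: 1950 g × 0.596 = 1162 g as Cl₂.
(b) Concentration rise: 1162 g / 467,000 L = 2.489 mg/L = 2.49 ppm.
(b) Final FC: 1.6 + 2.49 = 4.09 ppm.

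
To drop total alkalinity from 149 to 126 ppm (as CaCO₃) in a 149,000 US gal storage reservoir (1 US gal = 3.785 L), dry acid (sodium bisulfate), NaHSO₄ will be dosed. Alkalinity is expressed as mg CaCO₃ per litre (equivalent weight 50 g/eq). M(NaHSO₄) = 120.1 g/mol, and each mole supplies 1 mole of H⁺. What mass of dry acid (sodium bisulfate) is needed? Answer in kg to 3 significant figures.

31.2 kg

Volume: 149,000 US gal × 3.785 L/gal = 563,965 L.
Alkalinity to neutralize: (149 − 126) = 23 mg/L as CaCO₃ × 563,965 L = 12,970 g as CaCO₃.
Equivalents of H⁺ required: 12,970 ÷ 50 g/eq = 259.4 eq = 259.4 mol NaHSO₄.
Mass of NaHSO₄: 259.4 × 120.1 = 31,160 g.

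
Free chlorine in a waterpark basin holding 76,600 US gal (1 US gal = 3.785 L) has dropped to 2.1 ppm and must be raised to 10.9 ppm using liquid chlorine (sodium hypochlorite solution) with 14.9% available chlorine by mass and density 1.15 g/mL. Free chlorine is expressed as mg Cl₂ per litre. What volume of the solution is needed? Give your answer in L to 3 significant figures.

14.9 L

Volume: 76,600 US gal × 3.785 L/gal = 289,931 L.
Chlorine deficit: 10.9 − 2.1 = 8.8 ppm = 8.8 mg/L as Cl₂.
Cl₂ equivalent needed: 8.8 mg/L × 289,931 L = 2,551,000 mg = 2551 g.
Product at 14.9% available chlorine: 2551 / 0.149 = 17,120 g.
Volume at density 1.15 g/mL: 17,120 g ÷ 1.15 g/mL = 14,890 mL.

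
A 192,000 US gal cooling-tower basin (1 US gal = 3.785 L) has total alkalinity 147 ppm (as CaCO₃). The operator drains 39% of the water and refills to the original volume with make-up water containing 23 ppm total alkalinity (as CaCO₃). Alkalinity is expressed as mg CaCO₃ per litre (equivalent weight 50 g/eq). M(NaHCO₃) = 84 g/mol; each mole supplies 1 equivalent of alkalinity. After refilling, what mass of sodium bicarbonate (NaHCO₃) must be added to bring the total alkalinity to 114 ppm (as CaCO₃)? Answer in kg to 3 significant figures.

Volume: 192,000 US gal × 3.785 L/gal = 726,720 L.
After draining 39% and refilling: 147 × 0.61 + 23 × 0.39 = 98.64 ppm.
Deficit to target: 114 − 98.64 = 15.36 mg/L.
As CaCO₃: 15.36 mg/L × 726,720 L = 11,160 g; ÷ 50 g/eq ÷ 1 = 223.2 mol NaHCO₃.
Mass: 223.2 × 84 = 18,750 g.

18.8 kg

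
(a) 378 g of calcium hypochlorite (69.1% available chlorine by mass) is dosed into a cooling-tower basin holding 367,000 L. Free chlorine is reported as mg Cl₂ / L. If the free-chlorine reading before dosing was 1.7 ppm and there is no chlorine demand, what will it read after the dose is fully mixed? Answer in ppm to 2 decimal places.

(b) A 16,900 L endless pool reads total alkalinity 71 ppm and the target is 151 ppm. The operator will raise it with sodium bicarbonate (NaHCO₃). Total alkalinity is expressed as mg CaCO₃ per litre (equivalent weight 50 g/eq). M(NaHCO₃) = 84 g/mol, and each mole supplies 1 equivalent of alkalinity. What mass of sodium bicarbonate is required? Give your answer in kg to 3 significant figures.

(a) Available chlorine delivered: 378 g × 0.691 = 261.2 g as Cl₂.
(a) Concentration rise: 261.2 g / 367,000 L = 0.7117 mg/L = 0.71 ppm.
(a) Final FC: 1.7 + 0.71 = 2.41 ppm.

(b) Alkalinity to add: (151 − 71) = 80 mg/L as CaCO₃ × 16,900 L = 1352 g as CaCO₃.
(b) Equivalents: 1352 g ÷ 50 g/eq = 27.04 eq.
(b) NaHCO₃ supplies 1 eq per mole → 27.04 mol.
(b) Mass: 27.04 mol × 84 g/mol = 2271 g.

(a) 2.41 ppm; (b) 2.27 kg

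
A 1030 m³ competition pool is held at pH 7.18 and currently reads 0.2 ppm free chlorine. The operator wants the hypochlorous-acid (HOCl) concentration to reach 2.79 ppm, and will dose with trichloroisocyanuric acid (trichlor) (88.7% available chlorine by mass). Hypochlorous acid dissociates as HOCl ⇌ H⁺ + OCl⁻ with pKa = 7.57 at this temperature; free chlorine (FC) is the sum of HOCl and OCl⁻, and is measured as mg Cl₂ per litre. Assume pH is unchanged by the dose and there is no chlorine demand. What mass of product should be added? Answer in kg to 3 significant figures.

Volume: 1030 m³ = 1,030,000 L.
[OCl⁻]/[HOCl] = 10^(pH − pKa) = 10^(7.18 − 7.57) = 0.4074; fraction as HOCl = 1/(1 + 0.4074) = 0.7105.
Free chlorine required for 2.79 ppm HOCl: 2.79 / 0.7105 = 3.927 ppm.
FC to add: 3.927 − 0.2 = 3.727 mg/L as Cl₂.
Cl₂ equivalent: 3.727 mg/L × 1,030,000 L = 3838 g.
Product at 88.7% available Cl: 3838 / 0.887 = 4327 g.

4.33 kg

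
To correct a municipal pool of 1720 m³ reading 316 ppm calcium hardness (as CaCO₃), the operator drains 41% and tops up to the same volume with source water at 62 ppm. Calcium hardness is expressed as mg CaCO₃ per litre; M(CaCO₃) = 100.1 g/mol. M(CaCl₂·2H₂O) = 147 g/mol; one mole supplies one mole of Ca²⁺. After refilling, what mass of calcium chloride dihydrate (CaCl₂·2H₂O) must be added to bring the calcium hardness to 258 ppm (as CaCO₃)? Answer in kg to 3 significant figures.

117 kg

Volume: 1720 m³ = 1,720,000 L.
After draining 41% and refilling: 316 × 0.59 + 62 × 0.41 = 211.86 ppm.
Deficit to target: 258 − 211.86 = 46.14 mg/L.
As CaCO₃: 46.14 mg/L × 1,720,000 L = 79,360 g; ÷ 100.1 = 792.8 mol Ca²⁺.
Mass: 792.8 × 147 = 116,500 g.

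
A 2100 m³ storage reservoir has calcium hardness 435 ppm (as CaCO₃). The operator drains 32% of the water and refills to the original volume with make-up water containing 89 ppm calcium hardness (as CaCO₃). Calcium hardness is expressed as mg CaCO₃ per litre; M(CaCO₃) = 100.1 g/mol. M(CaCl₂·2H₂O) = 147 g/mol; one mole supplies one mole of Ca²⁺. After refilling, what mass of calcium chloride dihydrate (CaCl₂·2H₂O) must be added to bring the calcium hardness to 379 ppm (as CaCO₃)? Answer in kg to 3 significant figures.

169 kg

Volume: 2100 m³ = 2,100,000 L.
After draining 32% and refilling: 435 × 0.68 + 89 × 0.32 = 324.28 ppm.
Deficit to target: 379 − 324.28 = 54.72 mg/L.
As CaCO₃: 54.72 mg/L × 2,100,000 L = 114,900 g; ÷ 100.1 = 1148 mol Ca²⁺.
Mass: 1148 × 147 = 168,800 g.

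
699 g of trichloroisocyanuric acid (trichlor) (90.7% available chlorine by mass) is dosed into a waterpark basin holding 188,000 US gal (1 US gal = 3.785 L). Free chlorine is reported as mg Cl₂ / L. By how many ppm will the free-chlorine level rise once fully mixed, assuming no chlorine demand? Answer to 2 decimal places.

Volume: 188,000 US gal × 3.785 L/gal = 711,580 L.
Available chlorine delivered: 699 g × 0.907 = 634 g as Cl₂.
Concentration rise: 634 g / 711,580 L = 0.891 mg/L = 0.89 ppm.

0.89 ppm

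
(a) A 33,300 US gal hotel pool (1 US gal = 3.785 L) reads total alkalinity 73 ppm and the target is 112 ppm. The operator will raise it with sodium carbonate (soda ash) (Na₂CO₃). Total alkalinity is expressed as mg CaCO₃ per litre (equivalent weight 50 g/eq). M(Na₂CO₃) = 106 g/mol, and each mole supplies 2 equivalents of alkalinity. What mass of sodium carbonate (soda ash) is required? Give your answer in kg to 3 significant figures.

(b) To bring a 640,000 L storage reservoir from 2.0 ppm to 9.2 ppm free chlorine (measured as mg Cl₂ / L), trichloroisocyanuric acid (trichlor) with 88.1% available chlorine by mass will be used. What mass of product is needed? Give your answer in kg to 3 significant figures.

(a) 5.21 kg; (b) 5.23 kg

(a) Volume: 33,300 US gal × 3.785 L/gal = 126,040 L.
(a) Alkalinity to add: (112 − 73) = 39 mg/L as CaCO₃ × 126,040 L = 4916 g as CaCO₃.
(a) Equivalents: 4916 g ÷ 50 g/eq = 98.31 eq.
(a) Each mole of Na₂CO₃ supplies 2 eq, so 98.31 / 2 = 49.16 mol.
(a) Mass: 49.16 mol × 106 g/mol = 5211 g.

(b) Chlorine deficit: 9.2 − 2.0 = 7.2 ppm = 7.2 mg/L as Cl₂.
(b) Cl₂ equivalent needed: 7.2 mg/L × 640,000 L = 4,608,000 mg = 4608 g.
(b) Product at 88.1% available chlorine: 4608 / 0.881 = 5230 g.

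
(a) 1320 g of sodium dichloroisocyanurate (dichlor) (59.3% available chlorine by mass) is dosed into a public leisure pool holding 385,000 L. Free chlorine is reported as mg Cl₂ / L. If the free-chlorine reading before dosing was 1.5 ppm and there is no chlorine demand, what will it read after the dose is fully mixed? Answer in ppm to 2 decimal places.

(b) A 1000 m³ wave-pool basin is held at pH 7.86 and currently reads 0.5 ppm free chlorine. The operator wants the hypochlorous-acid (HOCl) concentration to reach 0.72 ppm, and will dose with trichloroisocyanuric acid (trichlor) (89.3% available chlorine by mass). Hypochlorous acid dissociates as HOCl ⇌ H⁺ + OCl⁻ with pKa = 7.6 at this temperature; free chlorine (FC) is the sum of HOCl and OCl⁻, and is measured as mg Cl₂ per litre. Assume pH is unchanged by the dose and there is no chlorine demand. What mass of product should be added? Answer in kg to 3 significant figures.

(a) Available chlorine delivered: 1320 g × 0.593 = 782.8 g as Cl₂.
(a) Concentration rise: 782.8 g / 385,000 L = 2.033 mg/L = 2.03 ppm.
(a) Final FC: 1.5 + 2.03 = 3.53 ppm.

(b) Volume: 1000 m³ = 1,000,000 L.
(b) [OCl⁻]/[HOCl] = 10^(pH − pKa) = 10^(7.86 − 7.6) = 1.82; fraction as HOCl = 1/(1 + 1.82) = 0.3546.
(b) Free chlorine required for 0.72 ppm HOCl: 0.72 / 0.3546 = 2.03 ppm.
(b) FC to add: 2.03 − 0.5 = 1.53 mg/L as Cl₂.
(b) Cl₂ equivalent: 1.53 mg/L × 1,000,000 L = 1530 g.
(b) Product at 89.3% available Cl: 1530 / 0.893 = 1714 g.

(a) 3.53 ppm; (b) 1.71 kg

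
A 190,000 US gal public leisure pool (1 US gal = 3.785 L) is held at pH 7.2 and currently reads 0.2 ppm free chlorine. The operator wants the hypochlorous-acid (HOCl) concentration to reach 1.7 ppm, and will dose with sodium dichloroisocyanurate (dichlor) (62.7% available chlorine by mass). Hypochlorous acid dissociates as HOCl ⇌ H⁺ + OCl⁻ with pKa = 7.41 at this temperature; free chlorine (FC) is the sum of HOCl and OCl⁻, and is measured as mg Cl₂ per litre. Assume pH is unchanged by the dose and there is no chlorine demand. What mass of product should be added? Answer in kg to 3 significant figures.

2.92 kg

Volume: 190,000 US gal × 3.785 L/gal = 719,150 L.
[OCl⁻]/[HOCl] = 10^(pH − pKa) = 10^(7.2 − 7.41) = 0.6166; fraction as HOCl = 1/(1 + 0.6166) = 0.6186.
Free chlorine required for 1.7 ppm HOCl: 1.7 / 0.6186 = 2.748 ppm.
FC to add: 2.748 − 0.2 = 2.548 mg/L as Cl₂.
Cl₂ equivalent: 2.548 mg/L × 719,150 L = 1833 g.
Product at 62.7% available Cl: 1833 / 0.627 = 2923 g.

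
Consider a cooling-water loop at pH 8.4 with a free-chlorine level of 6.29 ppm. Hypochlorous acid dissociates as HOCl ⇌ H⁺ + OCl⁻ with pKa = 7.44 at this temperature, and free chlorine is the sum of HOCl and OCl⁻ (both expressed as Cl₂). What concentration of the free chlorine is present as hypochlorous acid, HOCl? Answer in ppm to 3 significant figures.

0.622 ppm

[OCl⁻]/[HOCl] = 10^(pH − pKa) = 10^(8.4 − 7.44) = 10^0.96 = 9.12.
Fraction as HOCl = 1 / (1 + 9.12) = 0.09881.
HOCl = 0.09881 × 6.29 ppm = 0.6215 ppm.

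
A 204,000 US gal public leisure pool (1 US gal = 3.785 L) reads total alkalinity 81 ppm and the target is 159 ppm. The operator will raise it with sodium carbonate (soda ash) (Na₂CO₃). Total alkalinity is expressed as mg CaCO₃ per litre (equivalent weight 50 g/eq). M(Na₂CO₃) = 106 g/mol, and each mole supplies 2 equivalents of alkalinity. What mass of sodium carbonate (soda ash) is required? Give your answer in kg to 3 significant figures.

63.8 kg

Volume: 204,000 US gal × 3.785 L/gal = 772,140 L.
Alkalinity to add: (159 − 81) = 78 mg/L as CaCO₃ × 772,140 L = 60,230 g as CaCO₃.
Equivalents: 60,230 g ÷ 50 g/eq = 1205 eq.
Each mole of Na₂CO₃ supplies 2 eq, so 1205 / 2 = 602.3 mol.
Mass: 602.3 mol × 106 g/mol = 63,840 g.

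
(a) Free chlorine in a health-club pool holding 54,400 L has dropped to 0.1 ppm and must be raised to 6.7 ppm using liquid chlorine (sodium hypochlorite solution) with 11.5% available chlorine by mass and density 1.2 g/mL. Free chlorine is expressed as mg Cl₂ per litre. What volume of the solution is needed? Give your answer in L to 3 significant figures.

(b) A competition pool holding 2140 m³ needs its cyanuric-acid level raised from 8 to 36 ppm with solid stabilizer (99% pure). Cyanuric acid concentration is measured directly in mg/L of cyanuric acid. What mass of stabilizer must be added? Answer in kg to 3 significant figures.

(a) 2.60 L; (b) 60.5 kg

(a) Chlorine deficit: 6.7 − 0.1 = 6.6 ppm = 6.6 mg/L as Cl₂.
(a) Cl₂ equivalent needed: 6.6 mg/L × 54,400 L = 359,000 mg = 359 g.
(a) Product at 11.5% available chlorine: 359 / 0.115 = 3122 g.
(a) Volume at density 1.2 g/mL: 3122 g ÷ 1.2 g/mL = 2602 mL.

(b) Volume: 2140 m³ = 2,140,000 L.
(b) CYA to add: (36 − 8) = 28 mg/L × 2,140,000 L = 59,920 g cyanuric acid.
(b) At 99% purity: 59,920 / 0.99 = 60,530 g product.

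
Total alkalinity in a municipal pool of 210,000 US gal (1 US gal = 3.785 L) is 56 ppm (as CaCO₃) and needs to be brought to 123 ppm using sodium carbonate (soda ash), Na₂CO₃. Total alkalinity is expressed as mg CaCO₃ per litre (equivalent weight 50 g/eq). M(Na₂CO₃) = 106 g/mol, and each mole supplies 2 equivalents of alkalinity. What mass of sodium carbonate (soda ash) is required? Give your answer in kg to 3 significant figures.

Volume: 210,000 US gal × 3.785 L/gal = 794,850 L.
Alkalinity to add: (123 − 56) = 67 mg/L as CaCO₃ × 794,850 L = 53,250 g as CaCO₃.
Equivalents: 53,250 g ÷ 50 g/eq = 1065 eq.
Each mole of Na₂CO₃ supplies 2 eq, so 1065 / 2 = 532.5 mol.
Mass: 532.5 mol × 106 g/mol = 56,450 g.

56.5 kg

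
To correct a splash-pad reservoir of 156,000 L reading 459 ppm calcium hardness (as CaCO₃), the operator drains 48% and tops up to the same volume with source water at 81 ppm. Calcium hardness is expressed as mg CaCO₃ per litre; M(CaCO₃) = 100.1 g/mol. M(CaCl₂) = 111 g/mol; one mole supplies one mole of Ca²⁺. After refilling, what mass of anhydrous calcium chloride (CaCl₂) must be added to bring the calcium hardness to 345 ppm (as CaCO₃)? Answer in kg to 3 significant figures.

11.7 kg

After draining 48% and refilling: 459 × 0.52 + 81 × 0.48 = 277.56 ppm.
Deficit to target: 345 − 277.56 = 67.44 mg/L.
As CaCO₃: 67.44 mg/L × 156,000 L = 10,520 g; ÷ 100.1 = 105.1 mol Ca²⁺.
Mass: 105.1 × 111 = 11,670 g.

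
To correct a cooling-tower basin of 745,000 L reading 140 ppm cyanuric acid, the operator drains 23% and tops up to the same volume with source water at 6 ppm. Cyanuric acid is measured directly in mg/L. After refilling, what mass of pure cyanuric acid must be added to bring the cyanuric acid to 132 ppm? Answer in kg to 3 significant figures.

After draining 23% and refilling: 140 × 0.77 + 6 × 0.23 = 109.18 ppm.
Deficit to target: 132 − 109.18 = 22.82 mg/L.
Mass: 22.82 mg/L × 745,000 L = 17,000 g cyanuric acid.

17.0 kg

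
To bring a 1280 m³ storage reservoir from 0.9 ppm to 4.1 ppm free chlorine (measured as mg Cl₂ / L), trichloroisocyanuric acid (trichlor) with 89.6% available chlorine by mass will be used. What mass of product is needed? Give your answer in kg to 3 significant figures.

Volume: 1280 m³ = 1,280,000 L.
Chlorine deficit: 4.1 − 0.9 = 3.2 ppm = 3.2 mg/L as Cl₂.
Cl₂ equivalent needed: 3.2 mg/L × 1,280,000 L = 4,096,000 mg = 4096 g.
Product at 89.6% available chlorine: 4096 / 0.896 = 4571 g.

4.57 kg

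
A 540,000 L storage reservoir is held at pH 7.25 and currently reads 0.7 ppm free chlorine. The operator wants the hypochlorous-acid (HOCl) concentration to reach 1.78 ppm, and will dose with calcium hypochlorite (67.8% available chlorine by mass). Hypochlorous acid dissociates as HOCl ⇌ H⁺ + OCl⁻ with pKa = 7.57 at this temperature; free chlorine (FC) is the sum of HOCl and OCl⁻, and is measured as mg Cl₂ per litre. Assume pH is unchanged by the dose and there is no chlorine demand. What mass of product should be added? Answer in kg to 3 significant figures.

[OCl⁻]/[HOCl] = 10^(pH − pKa) = 10^(7.25 − 7.57) = 0.4786; fraction as HOCl = 1/(1 + 0.4786) = 0.6763.
Free chlorine required for 1.78 ppm HOCl: 1.78 / 0.6763 = 2.632 ppm.
FC to add: 2.632 − 0.7 = 1.932 mg/L as Cl₂.
Cl₂ equivalent: 1.932 mg/L × 540,000 L = 1043 g.
Product at 67.8% available Cl: 1043 / 0.678 = 1539 g.

1.54 kg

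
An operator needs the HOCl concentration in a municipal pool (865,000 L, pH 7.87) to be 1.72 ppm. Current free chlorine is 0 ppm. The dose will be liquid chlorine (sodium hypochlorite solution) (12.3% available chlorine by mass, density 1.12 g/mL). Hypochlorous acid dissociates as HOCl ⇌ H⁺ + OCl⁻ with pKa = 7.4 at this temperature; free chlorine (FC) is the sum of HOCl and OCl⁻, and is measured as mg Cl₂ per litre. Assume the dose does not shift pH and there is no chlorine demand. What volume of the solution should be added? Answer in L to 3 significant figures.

42.7 L

[OCl⁻]/[HOCl] = 10^(pH − pKa) = 10^(7.87 − 7.4) = 2.951; fraction as HOCl = 1/(1 + 2.951) = 0.2531.
Free chlorine required for 1.72 ppm HOCl: 1.72 / 0.2531 = 6.796 ppm.
FC to add: 6.796 − 0 = 6.796 mg/L as Cl₂.
Cl₂ equivalent: 6.796 mg/L × 865,000 L = 5879 g.
Product at 12.3% available Cl: 5879 / 0.123 = 47,790 g.
Volume: 47,790 g ÷ 1.12 g/mL = 42,670 mL.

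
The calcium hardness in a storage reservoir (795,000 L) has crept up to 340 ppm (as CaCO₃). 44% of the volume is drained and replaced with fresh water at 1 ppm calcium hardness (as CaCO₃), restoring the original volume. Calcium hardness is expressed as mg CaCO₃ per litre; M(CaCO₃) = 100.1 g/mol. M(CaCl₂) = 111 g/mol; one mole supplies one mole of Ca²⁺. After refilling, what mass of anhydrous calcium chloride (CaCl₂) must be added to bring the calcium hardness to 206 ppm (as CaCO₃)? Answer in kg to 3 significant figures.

13.4 kg

After draining 44% and refilling: 340 × 0.56 + 1 × 0.44 = 190.84 ppm.
Deficit to target: 206 − 190.84 = 15.16 mg/L.
As CaCO₃: 15.16 mg/L × 795,000 L = 12,050 g; ÷ 100.1 = 120.4 mol Ca²⁺.
Mass: 120.4 × 111 = 13,360 g.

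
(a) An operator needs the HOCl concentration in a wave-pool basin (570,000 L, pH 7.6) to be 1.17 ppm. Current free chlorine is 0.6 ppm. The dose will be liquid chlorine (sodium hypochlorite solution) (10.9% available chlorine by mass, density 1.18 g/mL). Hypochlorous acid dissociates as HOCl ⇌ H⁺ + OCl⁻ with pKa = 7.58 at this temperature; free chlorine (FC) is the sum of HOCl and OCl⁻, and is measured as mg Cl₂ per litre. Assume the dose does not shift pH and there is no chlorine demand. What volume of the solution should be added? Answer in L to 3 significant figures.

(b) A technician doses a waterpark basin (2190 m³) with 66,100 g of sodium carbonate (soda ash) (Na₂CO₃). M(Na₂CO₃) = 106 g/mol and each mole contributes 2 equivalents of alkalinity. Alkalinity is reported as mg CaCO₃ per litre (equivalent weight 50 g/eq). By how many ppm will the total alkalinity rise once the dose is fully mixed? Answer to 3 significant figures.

(a) 7.96 L; (b) 28.5 ppm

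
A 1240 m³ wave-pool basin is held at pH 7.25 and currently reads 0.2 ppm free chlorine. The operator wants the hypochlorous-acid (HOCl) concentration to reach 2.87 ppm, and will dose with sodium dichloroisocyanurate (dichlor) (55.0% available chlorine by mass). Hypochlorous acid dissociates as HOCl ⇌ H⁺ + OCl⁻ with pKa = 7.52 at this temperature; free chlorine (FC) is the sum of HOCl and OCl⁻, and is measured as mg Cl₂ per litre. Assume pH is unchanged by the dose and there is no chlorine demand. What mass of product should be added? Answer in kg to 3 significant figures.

9.49 kg

Volume: 1240 m³ = 1,240,000 L.
[OCl⁻]/[HOCl] = 10^(pH − pKa) = 10^(7.25 − 7.52) = 0.537; fraction as HOCl = 1/(1 + 0.537) = 0.6506.
Free chlorine required for 2.87 ppm HOCl: 2.87 / 0.6506 = 4.411 ppm.
FC to add: 4.411 − 0.2 = 4.211 mg/L as Cl₂.
Cl₂ equivalent: 4.211 mg/L × 1,240,000 L = 5222 g.
Product at 55.0% available Cl: 5222 / 0.55 = 9495 g.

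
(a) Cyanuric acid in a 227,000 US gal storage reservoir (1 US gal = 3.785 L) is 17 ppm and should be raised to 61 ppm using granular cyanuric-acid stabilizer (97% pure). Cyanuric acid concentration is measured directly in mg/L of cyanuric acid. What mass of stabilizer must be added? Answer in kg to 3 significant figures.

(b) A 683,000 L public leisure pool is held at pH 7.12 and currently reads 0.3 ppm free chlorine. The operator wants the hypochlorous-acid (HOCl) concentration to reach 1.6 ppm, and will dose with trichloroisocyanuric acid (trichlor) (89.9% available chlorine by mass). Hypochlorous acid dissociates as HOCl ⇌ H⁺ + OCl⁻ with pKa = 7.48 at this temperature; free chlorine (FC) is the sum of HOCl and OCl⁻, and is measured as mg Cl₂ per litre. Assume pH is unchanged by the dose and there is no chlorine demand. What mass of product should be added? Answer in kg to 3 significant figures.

(a) Volume: 227,000 US gal × 3.785 L/gal = 859,195 L.
(a) CYA to add: (61 − 17) = 44 mg/L × 859,195 L = 37,800 g cyanuric acid.
(a) At 97% purity: 37,800 / 0.97 = 38,970 g product.

(b) [OCl⁻]/[HOCl] = 10^(pH − pKa) = 10^(7.12 − 7.48) = 0.4365; fraction as HOCl = 1/(1 + 0.4365) = 0.6961.
(b) Free chlorine required for 1.6 ppm HOCl: 1.6 / 0.6961 = 2.298 ppm.
(b) FC to add: 2.298 − 0.3 = 1.998 mg/L as Cl₂.
(b) Cl₂ equivalent: 1.998 mg/L × 683,000 L = 1365 g.
(b) Product at 89.9% available Cl: 1365 / 0.899 = 1518 g.

(a) 39.0 kg; (b) 1.52 kg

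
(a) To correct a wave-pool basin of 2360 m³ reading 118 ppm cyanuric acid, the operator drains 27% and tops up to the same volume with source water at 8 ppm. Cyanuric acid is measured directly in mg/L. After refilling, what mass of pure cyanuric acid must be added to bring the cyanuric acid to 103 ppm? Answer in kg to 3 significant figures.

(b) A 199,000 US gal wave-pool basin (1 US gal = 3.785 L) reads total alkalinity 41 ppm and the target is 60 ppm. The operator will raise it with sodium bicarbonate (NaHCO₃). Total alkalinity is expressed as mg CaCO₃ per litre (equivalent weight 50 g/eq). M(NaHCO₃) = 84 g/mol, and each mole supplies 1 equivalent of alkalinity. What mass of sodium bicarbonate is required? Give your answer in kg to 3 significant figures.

(a) Volume: 2360 m³ = 2,360,000 L.
(a) After draining 27% and refilling: 118 × 0.73 + 8 × 0.27 = 88.3 ppm.
(a) Deficit to target: 103 − 88.3 = 14.7 mg/L.
(a) Mass: 14.7 mg/L × 2,360,000 L = 34,690 g cyanuric acid.

(b) Volume: 199,000 US gal × 3.785 L/gal = 753,215 L.
(b) Alkalinity to add: (60 − 41) = 19 mg/L as CaCO₃ × 753,215 L = 14,310 g as CaCO₃.
(b) Equivalents: 14,310 g ÷ 50 g/eq = 286.2 eq.
(b) NaHCO₃ supplies 1 eq per mole → 286.2 mol.
(b) Mass: 286.2 mol × 84 g/mol = 24,040 g.

(a) 34.7 kg; (b) 24.0 kg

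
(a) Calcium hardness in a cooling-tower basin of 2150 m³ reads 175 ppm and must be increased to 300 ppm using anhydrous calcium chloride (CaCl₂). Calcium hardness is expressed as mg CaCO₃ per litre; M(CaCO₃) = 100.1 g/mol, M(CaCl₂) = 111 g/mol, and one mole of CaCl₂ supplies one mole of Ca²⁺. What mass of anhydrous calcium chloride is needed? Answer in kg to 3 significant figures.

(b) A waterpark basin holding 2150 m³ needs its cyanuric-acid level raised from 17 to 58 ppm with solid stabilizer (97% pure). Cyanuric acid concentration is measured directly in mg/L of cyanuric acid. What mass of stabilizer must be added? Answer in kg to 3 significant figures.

(a) 298 kg; (b) 90.9 kg

(a) Volume: 2150 m³ = 2,150,000 L.
(a) Hardness to add: (300 − 175) = 125 mg/L as CaCO₃ × 2,150,000 L = 268,800 g as CaCO₃.
(a) Moles of Ca²⁺ (1 mol Ca²⁺ ≡ 1 mol CaCO₃): 268,800 / 100.1 g/mol = 2685 mol.
(a) Mass of CaCl₂: 2685 × 111 = 298,000 g.

(b) Volume: 2150 m³ = 2,150,000 L.
(b) CYA to add: (58 − 17) = 41 mg/L × 2,150,000 L = 88,150 g cyanuric acid.
(b) At 97% purity: 88,150 / 0.97 = 90,880 g product.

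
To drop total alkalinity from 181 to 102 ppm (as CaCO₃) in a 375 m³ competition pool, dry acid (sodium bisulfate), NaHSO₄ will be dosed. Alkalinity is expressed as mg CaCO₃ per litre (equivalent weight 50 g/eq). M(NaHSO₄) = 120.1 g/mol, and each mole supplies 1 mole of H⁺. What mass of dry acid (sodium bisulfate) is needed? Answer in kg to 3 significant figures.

Volume: 375 m³ = 375,000 L.
Alkalinity to neutralize: (181 − 102) = 79 mg/L as CaCO₃ × 375,000 L = 29,620 g as CaCO₃.
Equivalents of H⁺ required: 29,620 ÷ 50 g/eq = 592.5 eq = 592.5 mol NaHSO₄.
Mass of NaHSO₄: 592.5 × 120.1 = 71,160 g.

71.2 kg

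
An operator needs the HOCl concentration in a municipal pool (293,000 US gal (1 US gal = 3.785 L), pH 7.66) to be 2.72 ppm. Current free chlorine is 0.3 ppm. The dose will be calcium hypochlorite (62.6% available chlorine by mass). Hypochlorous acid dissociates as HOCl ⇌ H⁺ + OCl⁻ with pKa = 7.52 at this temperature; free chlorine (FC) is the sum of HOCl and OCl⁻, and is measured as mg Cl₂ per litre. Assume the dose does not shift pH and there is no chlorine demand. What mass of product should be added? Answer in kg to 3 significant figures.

10.9 kg

Volume: 293,000 US gal × 3.785 L/gal = 1,109,005 L.
[OCl⁻]/[HOCl] = 10^(pH − pKa) = 10^(7.66 − 7.52) = 1.38; fraction as HOCl = 1/(1 + 1.38) = 0.4201.
Free chlorine required for 2.72 ppm HOCl: 2.72 / 0.4201 = 6.475 ppm.
FC to add: 6.475 − 0.3 = 6.175 mg/L as Cl₂.
Cl₂ equivalent: 6.175 mg/L × 1,109,005 L = 6848 g.
Product at 62.6% available Cl: 6848 / 0.626 = 10,940 g.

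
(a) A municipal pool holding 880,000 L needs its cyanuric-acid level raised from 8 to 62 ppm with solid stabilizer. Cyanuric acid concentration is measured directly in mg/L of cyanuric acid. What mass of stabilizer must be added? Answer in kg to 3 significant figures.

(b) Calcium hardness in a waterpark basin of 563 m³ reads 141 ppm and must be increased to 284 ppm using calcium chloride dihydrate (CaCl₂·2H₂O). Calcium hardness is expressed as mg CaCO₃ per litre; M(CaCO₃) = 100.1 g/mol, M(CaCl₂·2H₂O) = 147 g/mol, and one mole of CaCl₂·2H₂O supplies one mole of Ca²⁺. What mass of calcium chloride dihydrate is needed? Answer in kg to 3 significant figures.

(a) CYA to add: (62 − 8) = 54 mg/L × 880,000 L = 47,520 g cyanuric acid.

(b) Volume: 563 m³ = 563,000 L.
(b) Hardness to add: (284 − 141) = 143 mg/L as CaCO₃ × 563,000 L = 80,510 g as CaCO₃.
(b) Moles of Ca²⁺ (1 mol Ca²⁺ ≡ 1 mol CaCO₃): 80,510 / 100.1 g/mol = 804.3 mol.
(b) Mass of CaCl₂·2H₂O: 804.3 × 147 = 118,200 g.

(a) 47.5 kg; (b) 118 kg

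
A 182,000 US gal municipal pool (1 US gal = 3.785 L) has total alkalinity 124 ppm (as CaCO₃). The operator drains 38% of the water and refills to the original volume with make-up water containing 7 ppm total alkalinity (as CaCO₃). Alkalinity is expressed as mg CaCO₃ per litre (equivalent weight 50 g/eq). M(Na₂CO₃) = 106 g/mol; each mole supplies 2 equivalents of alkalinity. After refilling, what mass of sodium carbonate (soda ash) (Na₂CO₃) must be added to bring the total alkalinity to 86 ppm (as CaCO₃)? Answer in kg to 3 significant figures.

Volume: 182,000 US gal × 3.785 L/gal = 688,870 L.
After draining 38% and refilling: 124 × 0.62 + 7 × 0.38 = 79.54 ppm.
Deficit to target: 86 − 79.54 = 6.46 mg/L.
As CaCO₃: 6.46 mg/L × 688,870 L = 4450 g; ÷ 50 g/eq ÷ 2 = 44.5 mol Na₂CO₃.
Mass: 44.5 × 106 = 4717 g.

4.72 kg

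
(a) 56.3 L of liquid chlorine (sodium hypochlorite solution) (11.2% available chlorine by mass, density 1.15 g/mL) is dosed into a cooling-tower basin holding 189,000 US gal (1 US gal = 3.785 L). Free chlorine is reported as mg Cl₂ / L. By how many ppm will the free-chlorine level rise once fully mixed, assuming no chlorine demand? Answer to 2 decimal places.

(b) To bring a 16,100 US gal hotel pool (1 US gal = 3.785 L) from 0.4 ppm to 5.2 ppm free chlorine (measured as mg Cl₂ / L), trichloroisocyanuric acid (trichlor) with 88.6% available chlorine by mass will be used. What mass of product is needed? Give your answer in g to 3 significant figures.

(a) 10.14 ppm; (b) 330 g

(a) Volume: 189,000 US gal × 3.785 L/gal = 715,365 L.
(a) Mass of solution: 56.3 L × 1000 mL/L × 1.15 g/mL = 64,740 g.
(a) Available chlorine delivered: 64,740 g × 0.112 = 7251 g as Cl₂.
(a) Concentration rise: 7251 g / 715,365 L = 10.14 mg/L = 10.14 ppm.

(b) Volume: 16,100 US gal × 3.785 L/gal = 60,938 L.
(b) Chlorine deficit: 5.2 − 0.4 = 4.8 ppm = 4.8 mg/L as Cl₂.
(b) Cl₂ equivalent needed: 4.8 mg/L × 60,938 L = 292,500 mg = 292.5 g.
(b) Product at 88.6% available chlorine: 292.5 / 0.886 = 330.1 g.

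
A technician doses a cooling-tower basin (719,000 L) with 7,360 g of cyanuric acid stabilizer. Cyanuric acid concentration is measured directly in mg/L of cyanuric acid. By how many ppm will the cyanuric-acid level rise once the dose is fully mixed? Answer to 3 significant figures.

Rise: 7,360 g / 719,000 L × 1000 = 10.24 mg/L.

10.2 ppm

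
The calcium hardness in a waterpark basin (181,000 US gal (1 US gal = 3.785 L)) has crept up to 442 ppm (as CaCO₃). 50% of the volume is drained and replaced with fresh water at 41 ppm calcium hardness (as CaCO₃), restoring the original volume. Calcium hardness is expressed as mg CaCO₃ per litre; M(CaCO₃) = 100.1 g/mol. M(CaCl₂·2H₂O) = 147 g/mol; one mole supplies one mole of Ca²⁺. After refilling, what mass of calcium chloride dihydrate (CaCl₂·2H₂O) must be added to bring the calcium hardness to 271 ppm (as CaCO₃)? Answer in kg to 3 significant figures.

Volume: 181,000 US gal × 3.785 L/gal = 685,085 L.
After draining 50% and refilling: 442 × 0.50 + 41 × 0.50 = 241.5 ppm.
Deficit to target: 271 − 241.5 = 29.5 mg/L.
As CaCO₃: 29.5 mg/L × 685,085 L = 20,210 g; ÷ 100.1 = 201.9 mol Ca²⁺.
Mass: 201.9 × 147 = 29,680 g.

29.7 kg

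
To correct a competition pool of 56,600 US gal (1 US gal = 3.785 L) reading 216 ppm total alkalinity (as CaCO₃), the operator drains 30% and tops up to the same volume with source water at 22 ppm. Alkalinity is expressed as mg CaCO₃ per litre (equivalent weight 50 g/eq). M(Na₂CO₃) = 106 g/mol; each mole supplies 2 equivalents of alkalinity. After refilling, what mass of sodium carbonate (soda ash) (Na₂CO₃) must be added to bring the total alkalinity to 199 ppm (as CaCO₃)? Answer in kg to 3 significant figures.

9.36 kg

Volume: 56,600 US gal × 3.785 L/gal = 214,231 L.
After draining 30% and refilling: 216 × 0.70 + 22 × 0.30 = 157.8 ppm.
Deficit to target: 199 − 157.8 = 41.2 mg/L.
As CaCO₃: 41.2 mg/L × 214,231 L = 8826 g; ÷ 50 g/eq ÷ 2 = 88.26 mol Na₂CO₃.
Mass: 88.26 × 106 = 9356 g.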